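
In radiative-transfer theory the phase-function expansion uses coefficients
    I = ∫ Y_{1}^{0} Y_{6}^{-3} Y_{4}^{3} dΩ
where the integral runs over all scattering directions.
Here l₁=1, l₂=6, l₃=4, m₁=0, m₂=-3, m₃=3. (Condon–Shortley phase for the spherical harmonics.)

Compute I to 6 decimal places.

l₃=4 ∉ [5,7] — triangle fails ⇒ I = 0

0.000000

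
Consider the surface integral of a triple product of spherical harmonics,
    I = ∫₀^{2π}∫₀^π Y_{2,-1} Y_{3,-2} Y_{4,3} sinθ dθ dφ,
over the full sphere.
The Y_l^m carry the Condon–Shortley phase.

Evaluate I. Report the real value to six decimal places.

Σlᵢ=9 odd — θ-integrand is odd under cosθ→−cosθ; I=0

0.000000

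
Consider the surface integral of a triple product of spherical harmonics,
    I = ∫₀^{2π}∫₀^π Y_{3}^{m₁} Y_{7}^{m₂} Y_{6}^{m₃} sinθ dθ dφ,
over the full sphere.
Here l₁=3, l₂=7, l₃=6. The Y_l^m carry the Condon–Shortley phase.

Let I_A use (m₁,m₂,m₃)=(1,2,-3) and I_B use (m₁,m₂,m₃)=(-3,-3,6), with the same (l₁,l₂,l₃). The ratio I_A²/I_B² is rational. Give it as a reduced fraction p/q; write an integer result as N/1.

1369/66

l's match ⇒ only the (l;m) 3-j factors differ between A and B.
A: triangle coeff Δ(3,7,6) = 1/2042040; Σ_t [0,2]: t=0:+1/17418240 t=1:−1/483840 t=2:+1/241920 = 37/17418240; (3j)²=1369/136136 [(3 7 6; 1 2 -3)], sign=-1
B: triangle coeff Δ(3,7,6) = 1/2042040; Σ_t [4,4]: t=4:+1/174182400 = 1/174182400; (3j)²=3/6188 [(3 7 6; -3 -3 6)], sign=+1
I_A²/I_B² = (1369/136136)/(3/6188) = 1369/66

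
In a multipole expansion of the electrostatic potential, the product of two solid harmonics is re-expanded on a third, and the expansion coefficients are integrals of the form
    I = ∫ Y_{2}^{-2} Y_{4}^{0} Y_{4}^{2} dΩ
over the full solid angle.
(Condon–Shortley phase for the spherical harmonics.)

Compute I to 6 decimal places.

m-sum 0 ✓  L=10 even ✓  2≤4≤6 ✓
Π(2lᵢ+1) = 5×9×9 = 405
triangle coeff Δ(2,4,4) = 1/13860
Σ_t [0,2]: t=0:+1/192 t=1:−1/36 t=2:+1/192 = -5/288
(3j)²=20/693 [(2 4 4; 0 0 0)], sign=-1
Σ_t [2,2]: t=2:+1/192 = 1/192
(3j)²=3/77 [(2 4 4; -2 0 2)], sign=+1
⇒ 4πI² = 2700/5929
I = (-1)√(2700/5929/(4π)) = -0.19036462

-0.190365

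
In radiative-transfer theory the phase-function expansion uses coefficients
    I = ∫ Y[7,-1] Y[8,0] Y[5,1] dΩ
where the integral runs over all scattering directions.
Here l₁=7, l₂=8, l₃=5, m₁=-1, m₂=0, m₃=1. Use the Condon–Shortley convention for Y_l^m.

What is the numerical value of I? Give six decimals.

Rules hold: Σm=0, L=20 even, 1≤5≤15.
N = 15·17·11 = 2805
Δ = 10!·4!·6!/21! = 1/814773960
Racah Σ t=3..7: t=3:−1/87091200 t=4:+1/4976640 t=5:−1/2073600 t=6:+1/4976640 t=7:−1/87091200 = -1/9676800
⇒ 3j(7 8 5; 0 0 0)² = 360/46189, sgn +1
Racah Σ t=4..8: t=4:+1/19906560 t=5:−1/3110400 t=6:+1/3317760 t=7:−1/21772800 t=8:+1/1393459200 = -1/66355200
⇒ 3j(7 8 5; -1 0 1)² = 21/92378, sgn -1
4πI² = N·(3j₀)²·(3jₘ)² = 56700/11408683
I = -1·√(0.0049699/4π) = -0.01988698

-0.019887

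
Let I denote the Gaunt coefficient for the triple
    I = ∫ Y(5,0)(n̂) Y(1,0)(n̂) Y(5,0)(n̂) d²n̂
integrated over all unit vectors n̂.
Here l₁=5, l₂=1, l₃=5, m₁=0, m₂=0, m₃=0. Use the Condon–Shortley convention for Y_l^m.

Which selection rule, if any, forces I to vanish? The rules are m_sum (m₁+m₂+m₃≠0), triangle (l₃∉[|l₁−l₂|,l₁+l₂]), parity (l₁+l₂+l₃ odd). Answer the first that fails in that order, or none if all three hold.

parity

Σmᵢ = 0  ✓
l₃∈[|l₁−l₂|,l₁+l₂]=[4,6], have l₃=5  ✓
Σlᵢ = 11 ⇒ odd  ✗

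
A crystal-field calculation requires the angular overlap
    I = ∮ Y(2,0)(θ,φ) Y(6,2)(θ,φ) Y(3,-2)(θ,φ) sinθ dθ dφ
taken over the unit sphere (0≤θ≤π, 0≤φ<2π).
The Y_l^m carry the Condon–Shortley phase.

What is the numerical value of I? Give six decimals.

|2−6|≤3≤2+6 violated ⇒ I = 0

0.000000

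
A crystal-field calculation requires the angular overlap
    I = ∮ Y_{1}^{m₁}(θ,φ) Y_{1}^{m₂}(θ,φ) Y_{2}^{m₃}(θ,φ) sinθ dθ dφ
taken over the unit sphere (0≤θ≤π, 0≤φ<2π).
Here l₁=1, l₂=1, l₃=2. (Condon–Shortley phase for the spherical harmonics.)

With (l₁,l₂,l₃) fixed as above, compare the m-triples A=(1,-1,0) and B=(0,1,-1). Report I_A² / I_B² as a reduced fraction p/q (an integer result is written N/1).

l's match ⇒ only the (l;m) 3-j factors differ between A and B.
A: triangle coeff Δ(1,1,2) = 1/30; Σ_t [0,0]: t=0:+1/4 = 1/4; (3j)²=1/30 [(1 1 2; 1 -1 0)], sign=+1
B: triangle coeff Δ(1,1,2) = 1/30; Σ_t [0,0]: t=0:+1/2 = 1/2; (3j)²=1/10 [(1 1 2; 0 1 -1)], sign=-1
I_A²/I_B² = (1/30)/(1/10) = 1/3

1/3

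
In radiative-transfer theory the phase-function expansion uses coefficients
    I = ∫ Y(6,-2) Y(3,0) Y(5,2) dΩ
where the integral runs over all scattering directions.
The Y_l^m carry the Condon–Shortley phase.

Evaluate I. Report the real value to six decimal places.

m-sum 0 ✓  L=14 even ✓  3≤5≤9 ✓
Π(2lᵢ+1) = 13×7×11 = 1001
triangle coeff Δ(6,3,5) = 1/675675
Σ_t [1,3]: t=1:−1/8640 t=2:+1/2304 t=3:−1/8640 = 7/34560
(3j)²=7/429 [(6 3 5; 0 0 0)], sign=-1
Σ_t [1,3]: t=1:−1/60480 t=2:+1/5760 t=3:−1/8640 = 1/24192
(3j)²=8/3003 [(6 3 5; -2 0 2)], sign=-1
⇒ 4πI² = 56/1287
I = (+1)√(56/1287/(4π)) = 0.05884368

0.058844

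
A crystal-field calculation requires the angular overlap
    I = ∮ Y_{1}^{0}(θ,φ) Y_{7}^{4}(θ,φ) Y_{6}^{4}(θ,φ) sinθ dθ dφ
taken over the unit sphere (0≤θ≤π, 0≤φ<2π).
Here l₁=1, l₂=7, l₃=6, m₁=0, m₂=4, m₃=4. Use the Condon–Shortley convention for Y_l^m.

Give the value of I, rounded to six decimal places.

Σmᵢ = 8 ≠ 0, so the φ-integral vanishes; I = 0

0.000000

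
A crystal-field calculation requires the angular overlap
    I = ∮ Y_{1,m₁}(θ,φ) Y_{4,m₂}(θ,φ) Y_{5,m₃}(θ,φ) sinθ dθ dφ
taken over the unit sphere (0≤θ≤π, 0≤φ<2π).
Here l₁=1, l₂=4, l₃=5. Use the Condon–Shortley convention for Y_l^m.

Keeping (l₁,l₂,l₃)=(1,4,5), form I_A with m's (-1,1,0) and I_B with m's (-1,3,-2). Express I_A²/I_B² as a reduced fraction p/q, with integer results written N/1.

Same 1,4,5: normalisation and zero-m 3j drop out of the ratio.
A: Δ: 0! 2! 8! / 11! → 1/495; sum: t=0:+1/1440 = 1/1440; 3j²(1 4 5; -1 1 0) = Δ·Π!·Σ² = 2/99  (sign -1)
B: Δ: 0! 2! 8! / 11! → 1/495; sum: t=0:+1/10080 = 1/10080; 3j²(1 4 5; -1 3 -2) = Δ·Π!·Σ² = 1/165  (sign -1)
I_A²/I_B² = (2/99)/(1/165) = 10/3

10/3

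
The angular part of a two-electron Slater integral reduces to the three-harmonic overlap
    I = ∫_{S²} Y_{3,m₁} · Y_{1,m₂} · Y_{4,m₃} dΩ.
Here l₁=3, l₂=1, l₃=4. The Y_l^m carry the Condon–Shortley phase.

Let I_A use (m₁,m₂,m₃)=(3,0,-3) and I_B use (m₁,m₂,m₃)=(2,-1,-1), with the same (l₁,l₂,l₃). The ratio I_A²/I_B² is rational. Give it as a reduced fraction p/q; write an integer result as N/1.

7/3

Shared (l₁,l₂,l₃)=(3,1,4): N and (l;000)² cancel in I_A²/I_B².
A: Δ = 0!·6!·2!/9! = 1/252; Racah Σ t=0..0: t=0:+1/720 = 1/720; ⇒ 3j(3 1 4; 3 0 -3)² = 1/36, sgn -1
B: Δ = 0!·6!·2!/9! = 1/252; Racah Σ t=0..0: t=0:+1/240 = 1/240; ⇒ 3j(3 1 4; 2 -1 -1)² = 1/84, sgn -1
I_A²/I_B² = (1/36)/(1/84) = 7/3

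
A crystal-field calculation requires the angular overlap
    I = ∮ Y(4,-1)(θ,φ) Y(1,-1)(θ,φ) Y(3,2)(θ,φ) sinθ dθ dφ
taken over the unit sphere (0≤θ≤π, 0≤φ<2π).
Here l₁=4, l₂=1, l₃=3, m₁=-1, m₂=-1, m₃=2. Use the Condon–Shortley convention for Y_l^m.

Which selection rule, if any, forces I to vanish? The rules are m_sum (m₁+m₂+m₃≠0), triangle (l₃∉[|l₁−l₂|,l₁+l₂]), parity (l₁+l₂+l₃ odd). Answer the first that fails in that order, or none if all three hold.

m₁+m₂+m₃ = -1 − 1 + 2 = 0  ✓
triangle: |4−1|=3 ≤ l₃=3 ≤ 4+1=5  ✓
parity: l₁+l₂+l₃ = 8 is even  ✓

none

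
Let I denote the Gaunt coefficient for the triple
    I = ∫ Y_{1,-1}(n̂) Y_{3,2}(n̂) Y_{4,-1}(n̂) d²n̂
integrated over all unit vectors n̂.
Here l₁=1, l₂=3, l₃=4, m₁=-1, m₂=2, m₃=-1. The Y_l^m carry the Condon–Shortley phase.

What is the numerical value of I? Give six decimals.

-0.106622

m-sum 0 ✓  L=8 even ✓  2≤4≤4 ✓
Π(2lᵢ+1) = 3×7×9 = 189
triangle coeff Δ(1,3,4) = 1/252
Σ_t [0,0]: t=0:+1/36 = 1/36
(3j)²=4/63 [(1 3 4; 0 0 0)], sign=+1
Σ_t [0,0]: t=0:+1/240 = 1/240
(3j)²=1/84 [(1 3 4; -1 2 -1)], sign=-1
⇒ 4πI² = 1/7
I = (-1)√(1/7/(4π)) = -0.10662181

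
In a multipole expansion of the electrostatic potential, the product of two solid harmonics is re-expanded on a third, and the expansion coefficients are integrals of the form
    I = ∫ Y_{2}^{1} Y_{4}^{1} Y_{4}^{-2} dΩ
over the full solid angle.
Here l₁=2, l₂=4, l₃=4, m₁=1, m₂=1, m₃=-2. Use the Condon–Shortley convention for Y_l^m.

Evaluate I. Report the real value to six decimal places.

0.127700

Rules hold: Σm=0, L=10 even, 2≤4≤6.
N = 5·9·9 = 405
Δ = 2!·2!·6!/11! = 1/13860
Racah Σ t=0..2: t=0:+1/192 t=1:−1/36 t=2:+1/192 = -5/288
⇒ 3j(2 4 4; 0 0 0)² = 20/693, sgn -1
Racah Σ t=0..1: t=0:+1/240 t=1:−1/96 = -1/160
⇒ 3j(2 4 4; 1 1 -2)² = 27/1540, sgn -1
4πI² = N·(3j₀)²·(3jₘ)² = 1215/5929
I = +1·√(0.204925/4π) = 0.12770047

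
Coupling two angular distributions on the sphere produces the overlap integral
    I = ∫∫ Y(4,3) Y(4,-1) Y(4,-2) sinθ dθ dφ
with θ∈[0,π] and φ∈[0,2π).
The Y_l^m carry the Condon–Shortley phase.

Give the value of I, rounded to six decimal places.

m-sum 0 ✓  L=12 even ✓  0≤4≤8 ✓
Π(2lᵢ+1) = 9×9×9 = 729
triangle coeff Δ(4,4,4) = 1/450450
Σ_t [0,4]: t=0:+1/13824 t=1:−1/216 t=2:+1/64 t=3:−1/216 t=4:+1/13824 = 5/768
(3j)²=18/1001 [(4 4 4; 0 0 0)], sign=+1
Σ_t [0,1]: t=0:+1/864 t=1:−1/576 = -1/1728
(3j)²=5/1287 [(4 4 4; 3 -1 -2)], sign=-1
⇒ 4πI² = 7290/143143
I = (-1)√(7290/143143/(4π)) = -0.06366105

-0.063661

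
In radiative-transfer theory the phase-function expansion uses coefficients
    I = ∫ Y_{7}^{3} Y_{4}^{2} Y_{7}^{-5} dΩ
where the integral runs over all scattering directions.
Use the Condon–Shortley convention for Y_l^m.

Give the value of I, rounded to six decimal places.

m-sum 0 ✓  L=18 even ✓  3≤7≤11 ✓
Π(2lᵢ+1) = 15×9×15 = 2025
triangle coeff Δ(7,4,7) = 1/58198140
Σ_t [0,4]: t=0:+1/17418240 t=1:−1/622080 t=2:+1/230400 t=3:−1/622080 t=4:+1/17418240 = 1/806400
(3j)²=2268/230945 [(7 4 7; 0 0 0)], sign=-1
Σ_t [2,4]: t=2:+1/7741440 t=3:−1/13063680 t=4:+1/348364800 = 29/522547200
(3j)²=1682/264537 [(7 4 7; 3 2 -5)], sign=+1
⇒ 4πI² = 24523560/193947611
I = (-1)√(24523560/193947611/(4π)) = -0.10031009

-0.100310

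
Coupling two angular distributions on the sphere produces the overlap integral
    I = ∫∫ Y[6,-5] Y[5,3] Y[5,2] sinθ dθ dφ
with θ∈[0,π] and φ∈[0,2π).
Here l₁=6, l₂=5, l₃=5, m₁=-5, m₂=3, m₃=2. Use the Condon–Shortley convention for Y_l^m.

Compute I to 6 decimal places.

-0.065948

Rules hold: Σm=0, L=16 even, 1≤5≤11.
N = 13·11·11 = 1573
Δ = 6!·6!·4!/17! = 1/28588560
Racah Σ t=1..5: t=1:−1/345600 t=2:+1/13824 t=3:−1/5184 t=4:+1/13824 t=5:−1/345600 = -7/129600
⇒ 3j(6 5 5; 0 0 0)² = 80/7293, sgn +1
Racah Σ t=5..6: t=5:−1/518400 t=6:+1/345600 = 1/1036800
⇒ 3j(6 5 5; -5 3 2)² = 7/2210, sgn -1
4πI² = N·(3j₀)²·(3jₘ)² = 616/11271
I = -1·√(0.0546535/4π) = -0.06594839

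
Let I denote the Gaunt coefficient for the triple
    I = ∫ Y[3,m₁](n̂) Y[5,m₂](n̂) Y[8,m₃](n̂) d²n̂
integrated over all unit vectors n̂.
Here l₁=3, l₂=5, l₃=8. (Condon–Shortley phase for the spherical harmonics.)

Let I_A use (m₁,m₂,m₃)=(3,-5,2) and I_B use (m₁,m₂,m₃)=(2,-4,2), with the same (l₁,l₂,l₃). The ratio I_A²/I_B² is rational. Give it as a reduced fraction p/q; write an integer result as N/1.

1/60

Same 3,5,8: normalisation and zero-m 3j drop out of the ratio.
A: Δ: 0! 6! 10! / 17! → 1/136136; sum: t=0:+1/2612736000 = 1/2612736000; 3j²(3 5 8; 3 -5 2) = Δ·Π!·Σ² = 1/136136  (sign +1)
B: Δ: 0! 6! 10! / 17! → 1/136136; sum: t=0:+1/43545600 = 1/43545600; 3j²(3 5 8; 2 -4 2) = Δ·Π!·Σ² = 15/34034  (sign +1)
I_A²/I_B² = (1/136136)/(15/34034) = 1/60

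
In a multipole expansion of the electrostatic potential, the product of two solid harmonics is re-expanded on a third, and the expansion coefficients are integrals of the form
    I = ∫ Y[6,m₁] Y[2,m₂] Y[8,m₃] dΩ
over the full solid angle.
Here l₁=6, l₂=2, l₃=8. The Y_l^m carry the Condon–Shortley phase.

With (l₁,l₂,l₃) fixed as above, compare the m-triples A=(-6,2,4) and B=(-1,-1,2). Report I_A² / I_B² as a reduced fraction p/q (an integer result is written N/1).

1/720

Shared (l₁,l₂,l₃)=(6,2,8): N and (l;000)² cancel in I_A²/I_B².
A: Δ = 0!·12!·4!/17! = 1/30940; Racah Σ t=0..0: t=0:+1/11496038400 = 1/11496038400; ⇒ 3j(6 2 8; -6 2 4)² = 1/30940, sgn +1
B: Δ = 0!·12!·4!/17! = 1/30940; Racah Σ t=0..0: t=0:+1/3628800 = 1/3628800; ⇒ 3j(6 2 8; -1 -1 2)² = 36/1547, sgn +1
I_A²/I_B² = (1/30940)/(36/1547) = 1/720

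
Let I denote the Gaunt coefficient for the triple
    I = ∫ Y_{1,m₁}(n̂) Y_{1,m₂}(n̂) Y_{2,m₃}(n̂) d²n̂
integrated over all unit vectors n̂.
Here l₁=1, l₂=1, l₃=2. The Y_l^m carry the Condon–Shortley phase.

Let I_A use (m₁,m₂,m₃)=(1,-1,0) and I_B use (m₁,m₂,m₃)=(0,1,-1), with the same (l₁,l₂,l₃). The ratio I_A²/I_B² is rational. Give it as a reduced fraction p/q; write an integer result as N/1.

l's match ⇒ only the (l;m) 3-j factors differ between A and B.
A: triangle coeff Δ(1,1,2) = 1/30; Σ_t [0,0]: t=0:+1/4 = 1/4; (3j)²=1/30 [(1 1 2; 1 -1 0)], sign=+1
B: triangle coeff Δ(1,1,2) = 1/30; Σ_t [0,0]: t=0:+1/2 = 1/2; (3j)²=1/10 [(1 1 2; 0 1 -1)], sign=-1
I_A²/I_B² = (1/30)/(1/10) = 1/3

1/3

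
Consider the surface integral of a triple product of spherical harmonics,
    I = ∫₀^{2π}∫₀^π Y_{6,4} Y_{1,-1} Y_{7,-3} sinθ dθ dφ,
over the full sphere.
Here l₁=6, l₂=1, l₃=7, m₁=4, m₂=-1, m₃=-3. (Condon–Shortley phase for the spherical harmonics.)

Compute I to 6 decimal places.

-0.085707

Rules hold: Σm=0, L=14 even, 5≤7≤7.
N = 13·3·15 = 585
Δ = 0!·12!·2!/15! = 1/1365
Racah Σ t=0..0: t=0:+1/518400 = 1/518400
⇒ 3j(6 1 7; 0 0 0)² = 7/195, sgn -1
Racah Σ t=0..0: t=0:+1/14515200 = 1/14515200
⇒ 3j(6 1 7; 4 -1 -3)² = 2/455, sgn +1
4πI² = N·(3j₀)²·(3jₘ)² = 6/65
I = -1·√(0.0923077/4π) = -0.08570655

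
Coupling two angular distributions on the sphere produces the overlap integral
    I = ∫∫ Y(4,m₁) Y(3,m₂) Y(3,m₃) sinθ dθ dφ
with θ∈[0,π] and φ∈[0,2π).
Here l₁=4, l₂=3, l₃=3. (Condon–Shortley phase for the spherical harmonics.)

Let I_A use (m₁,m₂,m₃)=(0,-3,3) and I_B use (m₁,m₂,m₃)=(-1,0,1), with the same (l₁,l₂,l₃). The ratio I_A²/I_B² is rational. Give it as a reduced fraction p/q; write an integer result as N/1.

3/5

l's match ⇒ only the (l;m) 3-j factors differ between A and B.
A: triangle coeff Δ(4,3,3) = 1/34650; Σ_t [0,0]: t=0:+1/1152 = 1/1152; (3j)²=1/154 [(4 3 3; 0 -3 3)], sign=+1
B: triangle coeff Δ(4,3,3) = 1/34650; Σ_t [1,3]: t=1:−1/288 t=2:+1/24 t=3:−1/48 = 5/288; (3j)²=5/462 [(4 3 3; -1 0 1)], sign=+1
I_A²/I_B² = (1/154)/(5/462) = 3/5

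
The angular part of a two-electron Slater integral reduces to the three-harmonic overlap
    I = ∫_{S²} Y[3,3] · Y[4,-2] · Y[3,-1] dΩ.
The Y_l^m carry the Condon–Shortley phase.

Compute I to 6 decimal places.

Checks pass: Σm=0; 10 even; l₃=3∈[1,7].
(2·3+1)(2·4+1)(2·3+1) = 441
Δ: 4! 2! 4! / 11! → 1/34650
sum: t=1:−1/72 t=2:+1/16 t=3:−1/72 = 5/144
3j²(3 4 3; 0 0 0) = Δ·Π!·Σ² = 2/77  (sign -1)
sum: t=0:+1/192 = 1/192
3j²(3 4 3; 3 -2 -1) = Δ·Π!·Σ² = 3/77  (sign +1)
combine: 4πI² = 441·2/77·3/77 = 54/121
take √, sign -1: I = -0.18845135

-0.188451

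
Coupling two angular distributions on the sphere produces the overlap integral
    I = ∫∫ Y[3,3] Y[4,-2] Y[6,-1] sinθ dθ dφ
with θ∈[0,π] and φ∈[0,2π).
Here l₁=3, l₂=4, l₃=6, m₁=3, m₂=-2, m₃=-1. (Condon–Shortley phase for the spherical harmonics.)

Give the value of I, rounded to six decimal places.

0.000000

Σlᵢ=13 odd — θ-integrand is odd under cosθ→−cosθ; I=0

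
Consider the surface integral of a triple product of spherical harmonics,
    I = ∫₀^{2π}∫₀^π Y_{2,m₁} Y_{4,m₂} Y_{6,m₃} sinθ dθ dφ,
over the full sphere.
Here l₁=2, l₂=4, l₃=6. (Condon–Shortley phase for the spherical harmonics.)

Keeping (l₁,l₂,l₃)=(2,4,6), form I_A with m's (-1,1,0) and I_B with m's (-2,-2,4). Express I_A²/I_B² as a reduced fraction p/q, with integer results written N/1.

4/7

Same 2,4,6: normalisation and zero-m 3j drop out of the ratio.
A: Δ: 0! 4! 8! / 13! → 1/6435; sum: t=0:+1/4320 = 1/4320; 3j²(2 4 6; -1 1 0) = Δ·Π!·Σ² = 8/429  (sign +1)
B: Δ: 0! 4! 8! / 13! → 1/6435; sum: t=0:+1/34560 = 1/34560; 3j²(2 4 6; -2 -2 4) = Δ·Π!·Σ² = 14/429  (sign +1)
I_A²/I_B² = (8/429)/(14/429) = 4/7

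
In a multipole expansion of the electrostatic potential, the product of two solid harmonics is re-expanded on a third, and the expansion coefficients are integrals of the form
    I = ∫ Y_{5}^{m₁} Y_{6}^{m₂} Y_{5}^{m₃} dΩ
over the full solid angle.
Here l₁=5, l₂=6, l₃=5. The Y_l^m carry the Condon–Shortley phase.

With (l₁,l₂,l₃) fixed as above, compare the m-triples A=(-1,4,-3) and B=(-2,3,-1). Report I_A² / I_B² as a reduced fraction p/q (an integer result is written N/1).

169/180

l's match ⇒ only the (l;m) 3-j factors differ between A and B.
A: triangle coeff Δ(5,6,5) = 1/28588560; Σ_t [4,6]: t=4:+1/138240 t=5:−1/86400 t=6:+1/829440 = -13/4147200; (3j)²=13/3740 [(5 6 5; -1 4 -3)], sign=-1
B: triangle coeff Δ(5,6,5) = 1/28588560; Σ_t [3,6]: t=3:−1/622080 t=4:+1/34560 t=5:−1/23040 t=6:+1/155520 = -1/103680; (3j)²=9/2431 [(5 6 5; -2 3 -1)], sign=-1
I_A²/I_B² = (13/3740)/(9/2431) = 169/180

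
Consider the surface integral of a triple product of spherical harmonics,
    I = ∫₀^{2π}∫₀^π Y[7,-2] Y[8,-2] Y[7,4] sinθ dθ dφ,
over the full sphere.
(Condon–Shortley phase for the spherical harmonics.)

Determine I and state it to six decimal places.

Rules hold: Σm=0, L=22 even, 1≤7≤15.
N = 15·17·15 = 3825
Δ = 8!·6!·8!/23! = 1/22086194130
Racah Σ t=1..7: t=1:−1/18289152000 t=2:+1/248832000 t=3:−1/24883200 t=4:+1/11943936 t=5:−1/24883200 t=6:+1/248832000 t=7:−1/18289152000 = 11/975421440
⇒ 3j(7 8 7; 0 0 0)² = 1750/289731, sgn -1
Racah Σ t=3..6: t=3:−1/373248000 t=4:+1/99532800 t=5:−1/174182400 t=6:+1/2090188800 = 11/5225472000
⇒ 3j(7 8 7; -2 -2 4)² = 528/96577, sgn -1
4πI² = N·(3j₀)²·(3jₘ)² = 69300000/548653937
I = +1·√(0.126309/4π) = 0.10025648

0.100256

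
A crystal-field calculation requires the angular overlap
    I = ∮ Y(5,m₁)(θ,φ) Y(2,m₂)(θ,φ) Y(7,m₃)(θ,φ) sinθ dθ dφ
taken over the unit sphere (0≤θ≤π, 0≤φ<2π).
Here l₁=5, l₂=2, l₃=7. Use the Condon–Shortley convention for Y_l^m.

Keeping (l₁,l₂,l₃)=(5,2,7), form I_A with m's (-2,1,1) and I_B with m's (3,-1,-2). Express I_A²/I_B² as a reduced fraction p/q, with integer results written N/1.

16/9

Shared (l₁,l₂,l₃)=(5,2,7): N and (l;000)² cancel in I_A²/I_B².
A: Δ = 0!·10!·4!/15! = 1/15015; Racah Σ t=0..0: t=0:+1/181440 = 1/181440; ⇒ 3j(5 2 7; -2 1 1)² = 32/3003, sgn +1
B: Δ = 0!·10!·4!/15! = 1/15015; Racah Σ t=0..0: t=0:+1/483840 = 1/483840; ⇒ 3j(5 2 7; 3 -1 -2)² = 6/1001, sgn -1
I_A²/I_B² = (32/3003)/(6/1001) = 16/9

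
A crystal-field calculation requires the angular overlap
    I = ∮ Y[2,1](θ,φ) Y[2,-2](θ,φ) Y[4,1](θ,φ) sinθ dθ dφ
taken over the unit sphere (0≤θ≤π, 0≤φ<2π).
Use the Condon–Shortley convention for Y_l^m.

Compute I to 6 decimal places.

-0.090112

m-sum 0 ✓  L=8 even ✓  0≤4≤4 ✓
Π(2lᵢ+1) = 5×5×9 = 225
triangle coeff Δ(2,2,4) = 1/630
Σ_t [0,0]: t=0:+1/16 = 1/16
(3j)²=2/35 [(2 2 4; 0 0 0)], sign=+1
Σ_t [0,0]: t=0:+1/144 = 1/144
(3j)²=1/126 [(2 2 4; 1 -2 1)], sign=-1
⇒ 4πI² = 5/49
I = (-1)√(5/49/(4π)) = -0.09011188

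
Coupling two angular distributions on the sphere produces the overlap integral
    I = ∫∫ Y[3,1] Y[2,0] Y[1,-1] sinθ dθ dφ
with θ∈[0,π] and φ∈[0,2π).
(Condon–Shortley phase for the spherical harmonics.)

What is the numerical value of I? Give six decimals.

-0.202301

Rules hold: Σm=0, L=6 even, 1≤1≤5.
N = 7·5·3 = 105
Δ = 4!·2!·0!/7! = 1/105
Racah Σ t=2..2: t=2:+1/4 = 1/4
⇒ 3j(3 2 1; 0 0 0)² = 3/35, sgn -1
Racah Σ t=2..2: t=2:+1/8 = 1/8
⇒ 3j(3 2 1; 1 0 -1)² = 2/35, sgn +1
4πI² = N·(3j₀)²·(3jₘ)² = 18/35
I = -1·√(0.514286/4π) = -0.20230066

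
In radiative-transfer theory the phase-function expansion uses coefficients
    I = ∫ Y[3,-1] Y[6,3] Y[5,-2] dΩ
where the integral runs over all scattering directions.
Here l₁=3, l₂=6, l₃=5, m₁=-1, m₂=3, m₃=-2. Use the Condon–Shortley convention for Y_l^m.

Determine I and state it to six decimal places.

m-sum 0 ✓  L=14 even ✓  3≤5≤9 ✓
Π(2lᵢ+1) = 7×13×11 = 1001
triangle coeff Δ(3,6,5) = 1/675675
Σ_t [1,3]: t=1:−1/8640 t=2:+1/2304 t=3:−1/8640 = 7/34560
(3j)²=7/429 [(3 6 5; 0 0 0)], sign=-1
Σ_t [2,4]: t=2:+1/40320 t=3:−1/8640 t=4:+1/34560 = -1/16128
(3j)²=18/1001 [(3 6 5; -1 3 -2)], sign=+1
⇒ 4πI² = 42/143
I = (-1)√(42/143/(4π)) = -0.15288036

-0.152880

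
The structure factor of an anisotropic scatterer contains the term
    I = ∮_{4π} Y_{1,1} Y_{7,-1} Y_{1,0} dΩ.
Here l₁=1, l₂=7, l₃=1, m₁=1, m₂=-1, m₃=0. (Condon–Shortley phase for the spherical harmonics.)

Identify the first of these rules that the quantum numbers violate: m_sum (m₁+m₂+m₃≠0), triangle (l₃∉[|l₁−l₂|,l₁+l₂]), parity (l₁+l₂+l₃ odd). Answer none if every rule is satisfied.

triangle

azimuthal sum: 1 − 1 + 0 = 0  ✓
6 ≤ 1 ≤ 8 (triangle on l)  ✗
L = 1 + 7 + 1 = 9 (odd)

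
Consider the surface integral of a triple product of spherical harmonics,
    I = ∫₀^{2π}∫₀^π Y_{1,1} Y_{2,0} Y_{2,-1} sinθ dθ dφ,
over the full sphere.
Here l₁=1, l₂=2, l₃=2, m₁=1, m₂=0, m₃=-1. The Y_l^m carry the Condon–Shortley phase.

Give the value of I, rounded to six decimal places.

0.000000

L=5 odd ⇒ parity kills the (l;000) factor ⇒ I = 0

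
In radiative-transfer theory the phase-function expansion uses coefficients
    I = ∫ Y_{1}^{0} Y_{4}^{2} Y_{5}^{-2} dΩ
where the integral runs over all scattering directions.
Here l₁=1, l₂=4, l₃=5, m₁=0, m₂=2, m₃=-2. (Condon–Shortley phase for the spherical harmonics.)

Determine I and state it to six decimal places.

0.225034

m-sum 0 ✓  L=10 even ✓  3≤5≤5 ✓
Π(2lᵢ+1) = 3×9×11 = 297
triangle coeff Δ(1,4,5) = 1/495
Σ_t [0,0]: t=0:+1/576 = 1/576
(3j)²=5/99 [(1 4 5; 0 0 0)], sign=-1
Σ_t [0,0]: t=0:+1/1440 = 1/1440
(3j)²=7/165 [(1 4 5; 0 2 -2)], sign=-1
⇒ 4πI² = 7/11
I = (+1)√(7/11/(4π)) = 0.22503380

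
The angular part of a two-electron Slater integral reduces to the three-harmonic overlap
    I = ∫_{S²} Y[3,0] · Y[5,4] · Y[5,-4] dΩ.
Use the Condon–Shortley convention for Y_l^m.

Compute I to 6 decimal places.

L=13 odd ⇒ parity kills the (l;000) factor ⇒ I = 0

0.000000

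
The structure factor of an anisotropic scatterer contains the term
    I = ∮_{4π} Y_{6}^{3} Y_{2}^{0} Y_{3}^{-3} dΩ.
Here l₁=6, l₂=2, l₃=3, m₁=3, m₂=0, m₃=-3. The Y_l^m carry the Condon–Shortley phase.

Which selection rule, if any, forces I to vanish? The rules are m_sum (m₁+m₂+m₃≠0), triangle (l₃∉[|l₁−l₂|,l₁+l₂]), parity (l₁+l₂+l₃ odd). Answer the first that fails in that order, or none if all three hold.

Σmᵢ = 0  ✓
l₃∈[|l₁−l₂|,l₁+l₂]=[4,8], have l₃=3  ✗
Σlᵢ = 11 ⇒ odd

triangle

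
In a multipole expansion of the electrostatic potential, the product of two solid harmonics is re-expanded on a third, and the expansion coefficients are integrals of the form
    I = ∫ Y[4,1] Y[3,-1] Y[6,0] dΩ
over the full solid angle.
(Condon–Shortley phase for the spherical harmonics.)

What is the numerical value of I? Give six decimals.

l₁+l₂+l₃=13 is odd: 3j(l;000)=0 ⇒ I=0

0.000000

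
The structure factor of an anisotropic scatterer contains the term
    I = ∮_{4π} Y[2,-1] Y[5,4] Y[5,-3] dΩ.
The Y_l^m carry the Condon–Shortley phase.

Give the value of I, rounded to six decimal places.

Checks pass: Σm=0; 12 even; l₃=5∈[3,7].
(2·2+1)(2·5+1)(2·5+1) = 605
Δ: 2! 2! 8! / 13! → 1/38610
sum: t=0:+1/2880 t=1:−1/576 t=2:+1/2880 = -1/960
3j²(2 5 5; 0 0 0) = Δ·Π!·Σ² = 10/429  (sign +1)
sum: t=1:−1/80640 t=2:+1/10080 = 1/11520
3j²(2 5 5; -1 4 -3) = Δ·Π!·Σ² = 49/1430  (sign +1)
combine: 4πI² = 605·10/429·49/1430 = 245/507
take √, sign +1: I = 0.19609844

0.196098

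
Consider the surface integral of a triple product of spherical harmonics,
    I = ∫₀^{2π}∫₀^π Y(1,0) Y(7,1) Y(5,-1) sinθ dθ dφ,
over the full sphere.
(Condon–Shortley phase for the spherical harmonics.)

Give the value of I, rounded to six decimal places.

l₃=5 ∉ [6,8] — triangle fails ⇒ I = 0

0.000000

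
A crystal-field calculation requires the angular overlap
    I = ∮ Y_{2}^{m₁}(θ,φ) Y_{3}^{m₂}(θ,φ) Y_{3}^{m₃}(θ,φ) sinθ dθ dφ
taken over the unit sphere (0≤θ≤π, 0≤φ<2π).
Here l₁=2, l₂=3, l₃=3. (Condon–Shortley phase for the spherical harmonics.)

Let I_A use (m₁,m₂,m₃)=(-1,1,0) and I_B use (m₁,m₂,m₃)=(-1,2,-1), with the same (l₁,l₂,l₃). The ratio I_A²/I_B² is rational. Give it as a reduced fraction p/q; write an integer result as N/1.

l's match ⇒ only the (l;m) 3-j factors differ between A and B.
A: triangle coeff Δ(2,3,3) = 1/3780; Σ_t [1,2]: t=1:−1/12 t=2:+1/8 = 1/24; (3j)²=1/210 [(2 3 3; -1 1 0)], sign=-1
B: triangle coeff Δ(2,3,3) = 1/3780; Σ_t [1,2]: t=1:−1/48 t=2:+1/12 = 1/16; (3j)²=1/28 [(2 3 3; -1 2 -1)], sign=+1
I_A²/I_B² = (1/210)/(1/28) = 2/15

2/15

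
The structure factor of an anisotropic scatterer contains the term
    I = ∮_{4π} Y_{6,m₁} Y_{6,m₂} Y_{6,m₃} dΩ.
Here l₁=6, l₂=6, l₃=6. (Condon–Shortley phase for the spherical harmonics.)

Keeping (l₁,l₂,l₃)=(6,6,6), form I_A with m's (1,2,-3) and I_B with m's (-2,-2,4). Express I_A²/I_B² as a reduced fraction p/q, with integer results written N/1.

l's match ⇒ only the (l;m) 3-j factors differ between A and B.
A: triangle coeff Δ(6,6,6) = 1/325909584; Σ_t [2,5]: t=2:+1/1244160 t=3:−1/207360 t=4:+1/276480 t=5:−1/3110400 = -1/1382400; (3j)²=189/92378 [(6 6 6; 1 2 -3)], sign=+1
B: triangle coeff Δ(6,6,6) = 1/325909584; Σ_t [2,4]: t=2:+1/1658880 t=3:−1/518400 t=4:+1/1658880 = -1/1382400; (3j)²=504/46189 [(6 6 6; -2 -2 4)], sign=-1
I_A²/I_B² = (189/92378)/(504/46189) = 3/16

3/16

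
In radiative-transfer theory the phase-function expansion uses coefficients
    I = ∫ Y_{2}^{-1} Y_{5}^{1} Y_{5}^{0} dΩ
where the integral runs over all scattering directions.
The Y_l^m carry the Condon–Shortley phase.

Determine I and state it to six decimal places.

Checks pass: Σm=0; 12 even; l₃=5∈[3,7].
(2·2+1)(2·5+1)(2·5+1) = 605
Δ: 2! 2! 8! / 13! → 1/38610
sum: t=0:+1/2880 t=1:−1/576 t=2:+1/2880 = -1/960
3j²(2 5 5; 0 0 0) = Δ·Π!·Σ² = 10/429  (sign +1)
sum: t=1:−1/1440 t=2:+1/1152 = 1/5760
3j²(2 5 5; -1 1 0) = Δ·Π!·Σ² = 1/858  (sign -1)
combine: 4πI² = 605·10/429·1/858 = 25/1521
take √, sign -1: I = -0.03616600

-0.036166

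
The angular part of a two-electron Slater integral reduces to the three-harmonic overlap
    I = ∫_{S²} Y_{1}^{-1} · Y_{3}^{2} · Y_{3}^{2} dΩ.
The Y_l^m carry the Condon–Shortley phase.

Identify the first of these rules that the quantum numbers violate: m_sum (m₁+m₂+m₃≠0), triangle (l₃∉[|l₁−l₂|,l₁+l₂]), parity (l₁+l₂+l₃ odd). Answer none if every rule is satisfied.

Σmᵢ = 3  ✗
l₃∈[|l₁−l₂|,l₁+l₂]=[2,4], have l₃=3
Σlᵢ = 7 ⇒ odd

m_sum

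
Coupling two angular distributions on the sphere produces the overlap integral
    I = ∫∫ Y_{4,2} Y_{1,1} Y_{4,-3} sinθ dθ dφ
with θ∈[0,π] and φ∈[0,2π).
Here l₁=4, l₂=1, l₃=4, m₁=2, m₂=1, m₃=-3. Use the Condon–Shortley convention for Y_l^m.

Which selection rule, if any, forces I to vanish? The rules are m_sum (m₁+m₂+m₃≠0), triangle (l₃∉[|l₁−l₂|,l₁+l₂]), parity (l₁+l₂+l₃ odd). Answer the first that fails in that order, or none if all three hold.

azimuthal sum: 2 + 1 − 3 = 0  ✓
3 ≤ 4 ≤ 5 (triangle on l)  ✓
L = 4 + 1 + 4 = 9 (odd)  ✗

parity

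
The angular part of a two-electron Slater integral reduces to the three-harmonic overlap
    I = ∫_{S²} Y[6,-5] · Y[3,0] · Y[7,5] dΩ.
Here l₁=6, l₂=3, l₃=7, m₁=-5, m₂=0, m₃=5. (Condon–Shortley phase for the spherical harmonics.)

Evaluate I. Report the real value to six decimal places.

Checks pass: Σm=0; 16 even; l₃=7∈[3,9].
(2·6+1)(2·3+1)(2·7+1) = 1365
Δ: 2! 10! 4! / 17! → 1/2042040
sum: t=0:+1/207360 t=1:−1/57600 t=2:+1/207360 = -1/129600
3j²(6 3 7; 0 0 0) = Δ·Π!·Σ² = 168/12155  (sign +1)
sum: t=1:−1/14515200 t=2:+1/4354560 = 1/6220800
3j²(6 3 7; -5 0 5) = Δ·Π!·Σ² = 77/4420  (sign +1)
combine: 4πI² = 1365·168/12155·77/4420 = 6174/18785
take √, sign +1: I = 0.16172337

0.161723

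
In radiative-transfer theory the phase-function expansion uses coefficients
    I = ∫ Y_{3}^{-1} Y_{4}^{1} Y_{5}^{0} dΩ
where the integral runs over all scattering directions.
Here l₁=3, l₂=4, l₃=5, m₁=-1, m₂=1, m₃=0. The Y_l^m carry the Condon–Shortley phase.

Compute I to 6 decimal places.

m-sum 0 ✓  L=12 even ✓  1≤5≤7 ✓
Π(2lᵢ+1) = 7×9×11 = 693
triangle coeff Δ(3,4,5) = 1/180180
Σ_t [0,2]: t=0:+1/576 t=1:−1/144 t=2:+1/576 = -1/288
(3j)²=20/1001 [(3 4 5; 0 0 0)], sign=+1
Σ_t [0,2]: t=0:+1/5760 t=1:−1/288 t=2:+1/288 = 1/5760
(3j)²=1/12012 [(3 4 5; -1 1 0)], sign=-1
⇒ 4πI² = 15/13013
I = (-1)√(15/13013/(4π)) = -0.00957750

-0.009577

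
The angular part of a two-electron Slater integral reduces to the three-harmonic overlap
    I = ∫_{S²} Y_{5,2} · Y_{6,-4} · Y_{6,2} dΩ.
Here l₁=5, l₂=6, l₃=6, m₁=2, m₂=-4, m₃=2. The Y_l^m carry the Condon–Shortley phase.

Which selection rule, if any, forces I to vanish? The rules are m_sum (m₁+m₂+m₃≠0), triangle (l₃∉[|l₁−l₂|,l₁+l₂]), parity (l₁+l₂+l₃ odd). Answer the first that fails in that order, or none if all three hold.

parity

m₁+m₂+m₃ = 2 − 4 + 2 = 0  ✓
triangle: |5−6|=1 ≤ l₃=6 ≤ 5+6=11  ✓
parity: l₁+l₂+l₃ = 17 is odd  ✗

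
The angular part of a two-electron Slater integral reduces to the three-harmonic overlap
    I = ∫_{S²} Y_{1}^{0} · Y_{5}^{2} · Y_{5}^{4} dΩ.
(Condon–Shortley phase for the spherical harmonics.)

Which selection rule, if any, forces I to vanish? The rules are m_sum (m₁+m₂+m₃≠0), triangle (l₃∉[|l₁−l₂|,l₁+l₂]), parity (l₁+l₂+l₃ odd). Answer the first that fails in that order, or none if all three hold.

azimuthal sum: 0 + 2 + 4 = 6  ✗
4 ≤ 5 ≤ 6 (triangle on l)
L = 1 + 5 + 5 = 11 (odd)

m_sum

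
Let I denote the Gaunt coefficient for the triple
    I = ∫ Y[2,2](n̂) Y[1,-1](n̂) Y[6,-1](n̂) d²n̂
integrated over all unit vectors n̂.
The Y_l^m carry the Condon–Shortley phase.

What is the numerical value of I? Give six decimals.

triangle: need 1≤l₃≤3, have 6; I=0

0.000000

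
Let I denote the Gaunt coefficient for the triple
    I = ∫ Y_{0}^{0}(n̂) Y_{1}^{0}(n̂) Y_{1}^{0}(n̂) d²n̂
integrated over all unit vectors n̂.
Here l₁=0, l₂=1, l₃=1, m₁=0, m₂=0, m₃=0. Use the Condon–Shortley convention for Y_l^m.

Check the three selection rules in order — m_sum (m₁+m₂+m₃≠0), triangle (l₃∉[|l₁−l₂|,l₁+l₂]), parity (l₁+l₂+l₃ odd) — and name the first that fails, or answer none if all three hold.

azimuthal sum: 0 + 0 + 0 = 0  ✓
1 ≤ 1 ≤ 1 (triangle on l)  ✓
L = 0 + 1 + 1 = 2 (even)  ✓

none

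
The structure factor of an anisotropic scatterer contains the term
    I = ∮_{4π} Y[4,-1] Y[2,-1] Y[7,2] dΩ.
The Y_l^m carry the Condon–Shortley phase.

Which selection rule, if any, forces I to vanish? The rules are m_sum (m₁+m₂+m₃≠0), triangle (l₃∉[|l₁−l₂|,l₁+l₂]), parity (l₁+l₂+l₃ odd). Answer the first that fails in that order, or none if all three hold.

Σmᵢ = 0  ✓
l₃∈[|l₁−l₂|,l₁+l₂]=[2,6], have l₃=7  ✗
Σlᵢ = 13 ⇒ odd

triangle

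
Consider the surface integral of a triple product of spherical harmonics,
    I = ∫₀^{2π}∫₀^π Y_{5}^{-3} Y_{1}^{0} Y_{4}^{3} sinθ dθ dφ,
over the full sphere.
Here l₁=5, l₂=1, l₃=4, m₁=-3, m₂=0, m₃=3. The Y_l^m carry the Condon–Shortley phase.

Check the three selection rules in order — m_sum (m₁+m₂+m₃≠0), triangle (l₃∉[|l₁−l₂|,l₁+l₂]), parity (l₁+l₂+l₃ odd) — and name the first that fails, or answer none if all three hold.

Σmᵢ = 0  ✓
l₃∈[|l₁−l₂|,l₁+l₂]=[4,6], have l₃=4  ✓
Σlᵢ = 10 ⇒ even  ✓

none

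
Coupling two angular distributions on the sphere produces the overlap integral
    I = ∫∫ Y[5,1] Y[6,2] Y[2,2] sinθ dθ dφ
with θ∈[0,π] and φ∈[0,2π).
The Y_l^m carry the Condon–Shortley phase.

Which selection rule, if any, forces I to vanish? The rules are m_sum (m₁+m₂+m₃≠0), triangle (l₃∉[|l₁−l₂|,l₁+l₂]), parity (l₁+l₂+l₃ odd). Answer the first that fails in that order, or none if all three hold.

Σmᵢ = 5  ✗
l₃∈[|l₁−l₂|,l₁+l₂]=[1,11], have l₃=2
Σlᵢ = 13 ⇒ odd

m_sum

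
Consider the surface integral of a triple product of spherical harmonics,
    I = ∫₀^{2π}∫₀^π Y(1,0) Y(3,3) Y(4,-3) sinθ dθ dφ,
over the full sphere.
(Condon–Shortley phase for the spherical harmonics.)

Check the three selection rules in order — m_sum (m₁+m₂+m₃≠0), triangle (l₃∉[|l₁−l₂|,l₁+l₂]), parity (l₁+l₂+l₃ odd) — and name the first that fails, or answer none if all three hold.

none

Σmᵢ = 0  ✓
l₃∈[|l₁−l₂|,l₁+l₂]=[2,4], have l₃=4  ✓
Σlᵢ = 8 ⇒ even  ✓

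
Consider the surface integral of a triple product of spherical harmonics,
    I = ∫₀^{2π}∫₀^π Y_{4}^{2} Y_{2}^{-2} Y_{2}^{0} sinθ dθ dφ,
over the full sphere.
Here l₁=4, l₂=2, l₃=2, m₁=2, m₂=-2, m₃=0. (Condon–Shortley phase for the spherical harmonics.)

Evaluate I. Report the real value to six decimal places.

0.156078

Checks pass: Σm=0; 8 even; l₃=2∈[2,6].
(2·4+1)(2·2+1)(2·2+1) = 225
Δ: 4! 4! 0! / 9! → 1/630
sum: t=2:+1/16 = 1/16
3j²(4 2 2; 0 0 0) = Δ·Π!·Σ² = 2/35  (sign +1)
sum: t=0:+1/96 = 1/96
3j²(4 2 2; 2 -2 0) = Δ·Π!·Σ² = 1/42  (sign +1)
combine: 4πI² = 225·2/35·1/42 = 15/49
take √, sign +1: I = 0.15607835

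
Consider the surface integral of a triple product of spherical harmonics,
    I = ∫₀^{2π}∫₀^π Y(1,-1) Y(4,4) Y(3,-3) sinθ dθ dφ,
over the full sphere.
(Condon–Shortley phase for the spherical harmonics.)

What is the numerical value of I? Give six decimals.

0.325735

m-sum 0 ✓  L=8 even ✓  3≤3≤5 ✓
Π(2lᵢ+1) = 3×9×7 = 189
triangle coeff Δ(1,4,3) = 1/252
Σ_t [1,1]: t=1:−1/36 = -1/36
(3j)²=4/63 [(1 4 3; 0 0 0)], sign=+1
Σ_t [2,2]: t=2:+1/1440 = 1/1440
(3j)²=1/9 [(1 4 3; -1 4 -3)], sign=+1
⇒ 4πI² = 4/3
I = (+1)√(4/3/(4π)) = 0.32573501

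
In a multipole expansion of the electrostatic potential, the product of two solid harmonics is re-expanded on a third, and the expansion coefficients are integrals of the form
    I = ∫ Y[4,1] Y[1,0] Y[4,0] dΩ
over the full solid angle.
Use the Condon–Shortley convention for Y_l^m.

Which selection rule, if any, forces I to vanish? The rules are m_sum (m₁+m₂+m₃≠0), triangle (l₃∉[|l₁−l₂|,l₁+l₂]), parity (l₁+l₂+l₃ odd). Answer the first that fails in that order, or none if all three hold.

m_sum

azimuthal sum: 1 + 0 + 0 = 1  ✗
3 ≤ 4 ≤ 5 (triangle on l)
L = 4 + 1 + 4 = 9 (odd)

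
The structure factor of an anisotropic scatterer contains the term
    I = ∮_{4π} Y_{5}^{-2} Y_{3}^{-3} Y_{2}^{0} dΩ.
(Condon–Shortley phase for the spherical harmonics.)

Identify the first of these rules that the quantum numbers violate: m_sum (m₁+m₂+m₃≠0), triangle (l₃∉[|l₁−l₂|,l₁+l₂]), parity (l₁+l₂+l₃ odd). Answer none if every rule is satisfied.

azimuthal sum: -2 − 3 + 0 = -5  ✗
2 ≤ 2 ≤ 8 (triangle on l)
L = 5 + 3 + 2 = 10 (even)

m_sum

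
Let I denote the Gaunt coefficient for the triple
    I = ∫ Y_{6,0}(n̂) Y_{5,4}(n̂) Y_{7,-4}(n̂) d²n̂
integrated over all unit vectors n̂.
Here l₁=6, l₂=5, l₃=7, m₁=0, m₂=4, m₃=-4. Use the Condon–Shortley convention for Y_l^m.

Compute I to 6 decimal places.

Checks pass: Σm=0; 18 even; l₃=7∈[1,11].
(2·6+1)(2·5+1)(2·7+1) = 2145
Δ: 4! 8! 6! / 19! → 1/174594420
sum: t=0:+1/4147200 t=1:−1/207360 t=2:+1/82944 t=3:−1/207360 t=4:+1/4147200 = 1/345600
3j²(6 5 7; 0 0 0) = Δ·Π!·Σ² = 420/46189  (sign -1)
sum: t=3:−1/3110400 t=4:+1/4147200 = -1/12441600
3j²(6 5 7; 0 4 -4) = Δ·Π!·Σ² = 7/4199  (sign +1)
combine: 4πI² = 2145·420/46189·7/4199 = 44100/1356277
take √, sign -1: I = -0.05086747

-0.050867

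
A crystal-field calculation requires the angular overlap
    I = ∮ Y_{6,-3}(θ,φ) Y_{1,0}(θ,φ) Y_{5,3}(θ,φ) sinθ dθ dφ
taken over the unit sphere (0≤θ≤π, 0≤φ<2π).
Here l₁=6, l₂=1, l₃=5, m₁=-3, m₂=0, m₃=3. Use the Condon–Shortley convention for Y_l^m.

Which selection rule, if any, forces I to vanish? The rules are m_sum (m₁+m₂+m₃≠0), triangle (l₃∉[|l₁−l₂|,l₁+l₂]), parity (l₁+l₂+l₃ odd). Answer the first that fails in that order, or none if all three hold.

none

azimuthal sum: -3 + 0 + 3 = 0  ✓
5 ≤ 5 ≤ 7 (triangle on l)  ✓
L = 6 + 1 + 5 = 12 (even)  ✓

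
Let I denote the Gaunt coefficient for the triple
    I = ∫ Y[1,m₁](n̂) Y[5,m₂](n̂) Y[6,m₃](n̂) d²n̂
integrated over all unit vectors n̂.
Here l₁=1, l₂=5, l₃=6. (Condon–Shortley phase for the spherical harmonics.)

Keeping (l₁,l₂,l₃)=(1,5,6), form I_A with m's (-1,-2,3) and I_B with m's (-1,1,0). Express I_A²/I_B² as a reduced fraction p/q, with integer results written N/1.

12/5

Shared (l₁,l₂,l₃)=(1,5,6): N and (l;000)² cancel in I_A²/I_B².
A: Δ = 0!·2!·10!/13! = 1/858; Racah Σ t=0..0: t=0:+1/60480 = 1/60480; ⇒ 3j(1 5 6; -1 -2 3)² = 6/143, sgn -1
B: Δ = 0!·2!·10!/13! = 1/858; Racah Σ t=0..0: t=0:+1/34560 = 1/34560; ⇒ 3j(1 5 6; -1 1 0)² = 5/286, sgn +1
I_A²/I_B² = (6/143)/(5/286) = 12/5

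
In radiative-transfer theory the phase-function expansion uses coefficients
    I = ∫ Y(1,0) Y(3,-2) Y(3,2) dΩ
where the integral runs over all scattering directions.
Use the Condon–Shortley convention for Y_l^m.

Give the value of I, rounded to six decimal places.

0.000000

l₁+l₂+l₃=7 is odd: 3j(l;000)=0 ⇒ I=0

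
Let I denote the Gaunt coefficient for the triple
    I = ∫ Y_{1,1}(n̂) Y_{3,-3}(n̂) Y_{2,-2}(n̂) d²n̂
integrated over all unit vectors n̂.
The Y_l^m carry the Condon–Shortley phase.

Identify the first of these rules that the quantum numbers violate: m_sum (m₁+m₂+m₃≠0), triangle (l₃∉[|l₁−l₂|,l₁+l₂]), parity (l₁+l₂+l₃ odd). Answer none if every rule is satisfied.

azimuthal sum: 1 − 3 − 2 = -4  ✗
2 ≤ 2 ≤ 4 (triangle on l)
L = 1 + 3 + 2 = 6 (even)

m_sum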